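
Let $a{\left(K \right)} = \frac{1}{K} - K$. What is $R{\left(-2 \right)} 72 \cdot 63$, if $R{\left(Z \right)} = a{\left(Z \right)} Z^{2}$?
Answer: $27216$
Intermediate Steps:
$R{\left(Z \right)} = Z^{2} \left(\frac{1}{Z} - Z\right)$ ($R{\left(Z \right)} = \left(\frac{1}{Z} - Z\right) Z^{2} = Z^{2} \left(\frac{1}{Z} - Z\right)$)
$R{\left(-2 \right)} 72 \cdot 63 = \left(-2 - \left(-2\right)^{3}\right) 72 \cdot 63 = \left(-2 - -8\right) 72 \cdot 63 = \left(-2 + 8\right) 72 \cdot 63 = 6 \cdot 72 \cdot 63 = 432 \cdot 63 = 27216$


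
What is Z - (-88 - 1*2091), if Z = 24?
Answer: 2203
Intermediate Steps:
Z - (-88 - 1*2091) = 24 - (-88 - 1*2091) = 24 - (-88 - 2091) = 24 - 1*(-2179) = 24 + 2179 = 2203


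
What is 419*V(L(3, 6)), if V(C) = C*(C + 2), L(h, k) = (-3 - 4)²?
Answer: 1047081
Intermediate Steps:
L(h, k) = 49 (L(h, k) = (-7)² = 49)
V(C) = C*(2 + C)
419*V(L(3, 6)) = 419*(49*(2 + 49)) = 419*(49*51) = 419*2499 = 1047081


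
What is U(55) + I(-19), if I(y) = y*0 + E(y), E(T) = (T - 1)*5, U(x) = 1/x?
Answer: -5499/55 ≈ -99.982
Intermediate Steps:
E(T) = -5 + 5*T (E(T) = (-1 + T)*5 = -5 + 5*T)
I(y) = -5 + 5*y (I(y) = y*0 + (-5 + 5*y) = 0 + (-5 + 5*y) = -5 + 5*y)
U(55) + I(-19) = 1/55 + (-5 + 5*(-19)) = 1/55 + (-5 - 95) = 1/55 - 100 = -5499/55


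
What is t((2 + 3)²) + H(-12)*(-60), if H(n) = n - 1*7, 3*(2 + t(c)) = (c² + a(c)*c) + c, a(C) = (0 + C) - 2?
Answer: 4639/3 ≈ 1546.3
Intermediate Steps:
a(C) = -2 + C (a(C) = C - 2 = -2 + C)
t(c) = -2 + c/3 + c²/3 + c*(-2 + c)/3 (t(c) = -2 + ((c² + (-2 + c)*c) + c)/3 = -2 + ((c² + c*(-2 + c)) + c)/3 = -2 + (c + c² + c*(-2 + c))/3 = -2 + (c/3 + c²/3 + c*(-2 + c)/3) = -2 + c/3 + c²/3 + c*(-2 + c)/3)
H(n) = -7 + n (H(n) = n - 7 = -7 + n)
t((2 + 3)²) + H(-12)*(-60) = (-2 - (2 + 3)²/3 + 2*((2 + 3)²)²/3) + (-7 - 12)*(-60) = (-2 - ⅓*5² + 2*(5²)²/3) - 19*(-60) = (-2 - ⅓*25 + (⅔)*25²) + 1140 = (-2 - 25/3 + (⅔)*625) + 1140 = (-2 - 25/3 + 1250/3) + 1140 = 1219/3 + 1140 = 4639/3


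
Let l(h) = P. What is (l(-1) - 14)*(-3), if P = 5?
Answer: 27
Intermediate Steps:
l(h) = 5
(l(-1) - 14)*(-3) = (5 - 14)*(-3) = -9*(-3) = 27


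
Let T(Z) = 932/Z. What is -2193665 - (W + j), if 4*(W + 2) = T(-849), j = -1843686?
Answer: -297130240/849 ≈ -3.4998e+5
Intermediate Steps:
W = -1931/849 (W = -2 + (932/(-849))/4 = -2 + (932*(-1/849))/4 = -2 + (¼)*(-932/849) = -2 - 233/849 = -1931/849 ≈ -2.2744)
-2193665 - (W + j) = -2193665 - (-1931/849 - 1843686) = -2193665 - 1*(-1565291345/849) = -2193665 + 1565291345/849 = -297130240/849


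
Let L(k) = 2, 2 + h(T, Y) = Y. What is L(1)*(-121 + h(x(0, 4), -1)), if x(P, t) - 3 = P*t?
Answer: -248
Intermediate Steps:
x(P, t) = 3 + P*t
h(T, Y) = -2 + Y
L(1)*(-121 + h(x(0, 4), -1)) = 2*(-121 + (-2 - 1)) = 2*(-121 - 3) = 2*(-124) = -248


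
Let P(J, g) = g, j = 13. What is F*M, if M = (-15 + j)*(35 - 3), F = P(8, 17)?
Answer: -1088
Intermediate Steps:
F = 17
M = -64 (M = (-15 + 13)*(35 - 3) = -2*32 = -64)
F*M = 17*(-64) = -1088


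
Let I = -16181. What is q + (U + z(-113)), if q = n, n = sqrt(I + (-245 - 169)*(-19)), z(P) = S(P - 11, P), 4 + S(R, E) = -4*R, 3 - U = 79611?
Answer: -79116 + I*sqrt(8315) ≈ -79116.0 + 91.187*I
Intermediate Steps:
U = -79608 (U = 3 - 1*79611 = 3 - 79611 = -79608)
S(R, E) = -4 - 4*R
z(P) = 40 - 4*P (z(P) = -4 - 4*(P - 11) = -4 - 4*(-11 + P) = -4 + (44 - 4*P) = 40 - 4*P)
n = I*sqrt(8315) (n = sqrt(-16181 + (-245 - 169)*(-19)) = sqrt(-16181 - 414*(-19)) = sqrt(-16181 + 7866) = sqrt(-8315) = I*sqrt(8315) ≈ 91.187*I)
q = I*sqrt(8315) ≈ 91.187*I
q + (U + z(-113)) = I*sqrt(8315) + (-79608 + (40 - 4*(-113))) = I*sqrt(8315) + (-79608 + (40 + 452)) = I*sqrt(8315) + (-79608 + 492) = I*sqrt(8315) - 79116 = -79116 + I*sqrt(8315)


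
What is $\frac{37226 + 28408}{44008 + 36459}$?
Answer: $\frac{65634}{80467} \approx 0.81566$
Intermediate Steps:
$\frac{37226 + 28408}{44008 + 36459} = \frac{65634}{80467}$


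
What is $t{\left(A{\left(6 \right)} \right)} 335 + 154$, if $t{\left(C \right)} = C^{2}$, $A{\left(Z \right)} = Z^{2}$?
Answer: $434314$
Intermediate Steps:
$t{\left(A{\left(6 \right)} \right)} 335 + 154 = \left(6^{2}\right)^{2} \cdot 335 + 154 = 36^{2} \cdot 335 + 154 = 1296 \cdot 335 + 154 = 434160 + 154 = 434314$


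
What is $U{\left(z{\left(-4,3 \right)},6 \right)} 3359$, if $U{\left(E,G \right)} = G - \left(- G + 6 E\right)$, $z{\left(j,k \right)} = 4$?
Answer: $-40308$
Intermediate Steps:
$U{\left(E,G \right)} = - 6 E + 2 G$ ($U{\left(E,G \right)} = G - \left(- G + 6 E\right) = - 6 E + 2 G$)
$U{\left(z{\left(-4,3 \right)},6 \right)} 3359 = \left(\left(-6\right) 4 + 2 \cdot 6\right) 3359 = \left(-24 + 12\right) 3359 = \left(-12\right) 3359 = -40308$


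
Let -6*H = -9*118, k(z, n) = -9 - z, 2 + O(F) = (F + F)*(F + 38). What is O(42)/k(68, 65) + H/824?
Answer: -5522003/63448 ≈ -87.032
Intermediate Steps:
O(F) = -2 + 2*F*(38 + F) (O(F) = -2 + (F + F)*(F + 38) = -2 + (2*F)*(38 + F) = -2 + 2*F*(38 + F))
H = 177 (H = -(-3)*118/2 = -⅙*(-1062) = 177)
O(42)/k(68, 65) + H/824 = (-2 + 2*42² + 76*42)/(-9 - 1*68) + 177/824 = (-2 + 2*1764 + 3192)/(-9 - 68) + 177*(1/824) = (-2 + 3528 + 3192)/(-77) + 177/824 = 6718*(-1/77) + 177/824 = -6718/77 + 177/824 = -5522003/63448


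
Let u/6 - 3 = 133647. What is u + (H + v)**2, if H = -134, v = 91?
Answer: 803749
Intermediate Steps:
u = 801900 (u = 18 + 6*133647 = 18 + 801882 = 801900)
u + (H + v)**2 = 801900 + (-134 + 91)**2 = 801900 + (-43)**2 = 801900 + 1849 = 803749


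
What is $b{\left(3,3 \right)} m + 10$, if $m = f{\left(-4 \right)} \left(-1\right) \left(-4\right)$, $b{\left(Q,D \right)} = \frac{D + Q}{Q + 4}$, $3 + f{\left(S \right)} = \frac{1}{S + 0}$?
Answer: $- \frac{8}{7} \approx -1.1429$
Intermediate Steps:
$f{\left(S \right)} = -3 + \frac{1}{S}$ ($f{\left(S \right)} = -3 + \frac{1}{S + 0} = -3 + \frac{1}{S}$)
$b{\left(Q,D \right)} = \frac{D + Q}{4 + Q}$
$m = -13$ ($m = \left(-3 + \frac{1}{-4}\right) \left(-1\right) \left(-4\right) = \left(-3 - \frac{1}{4}\right) \left(-1\right) \left(-4\right) = \left(- \frac{13}{4}\right) \left(-1\right) \left(-4\right) = \frac{13}{4} \left(-4\right) = -13$)
$b{\left(3,3 \right)} m + 10 = \frac{3 + 3}{4 + 3} \left(-13\right) + 10 = \frac{1}{7} \cdot 6 \left(-13\right) + 10 = \frac{6}{7} \left(-13\right) + 10 = - \frac{78}{7} + 10 = - \frac{8}{7}$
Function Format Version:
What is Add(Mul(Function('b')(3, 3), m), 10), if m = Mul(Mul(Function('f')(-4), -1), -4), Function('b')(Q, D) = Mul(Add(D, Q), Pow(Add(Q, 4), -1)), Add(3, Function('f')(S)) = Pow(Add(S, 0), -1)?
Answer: Rational(-8, 7) ≈ -1.1429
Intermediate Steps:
Function('f')(S) = Add(-3, Pow(S, -1)) (Function('f')(S) = Add(-3, Pow(Add(S, 0), -1)) = Add(-3, Pow(S, -1)))
Function('b')(Q, D) = Mul(Pow(Add(4, Q), -1), Add(D, Q)) (Function('b')(Q, D) = Mul(Add(D, Q), Pow(Add(4, Q), -1)) = Mul(Pow(Add(4, Q), -1), Add(D, Q)))
m = -13 (m = Mul(Mul(Add(-3, Pow(-4, -1)), -1), -4) = Mul(Mul(Add(-3, Rational(-1, 4)), -1), -4) = Mul(Mul(Rational(-13, 4), -1), -4) = Mul(Rational(13, 4), -4) = -13)
Add(Mul(Function('b')(3, 3), m), 10) = Add(Mul(Mul(Pow(Add(4, 3), -1), Add(3, 3)), -13), 10) = Add(Mul(Mul(Pow(7, -1), 6), -13), 10) = Add(Mul(Mul(Rational(1, 7), 6), -13), 10) = Add(Mul(Rational(6, 7), -13), 10) = Add(Rational(-78, 7), 10) = Rational(-8, 7)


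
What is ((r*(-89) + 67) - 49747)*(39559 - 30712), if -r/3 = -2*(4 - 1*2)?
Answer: -448967556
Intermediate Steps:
r = 12 (r = -(-6)*(4 - 1*2) = -(-6)*(4 - 2) = -(-6)*2 = -3*(-4) = 12)
((r*(-89) + 67) - 49747)*(39559 - 30712) = ((12*(-89) + 67) - 49747)*(39559 - 30712) = ((-1068 + 67) - 49747)*8847 = (-1001 - 49747)*8847 = -50748*8847 = -448967556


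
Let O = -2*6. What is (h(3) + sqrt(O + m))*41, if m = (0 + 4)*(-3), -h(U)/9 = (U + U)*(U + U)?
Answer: -13284 + 82*I*sqrt(6) ≈ -13284.0 + 200.86*I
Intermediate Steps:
h(U) = -36*U**2 (h(U) = -9*(U + U)*(U + U) = -9*2*U*2*U = -36*U**2)
O = -12
m = -12 (m = 4*(-3) = -12)
(h(3) + sqrt(O + m))*41 = (-36*3**2 + sqrt(-12 - 12))*41 = (-36*9 + sqrt(-24))*41 = (-324 + 2*I*sqrt(6))*41 = -13284 + 82*I*sqrt(6)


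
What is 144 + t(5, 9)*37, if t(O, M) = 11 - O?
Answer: 366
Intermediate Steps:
144 + t(5, 9)*37 = 144 + (11 - 1*5)*37 = 144 + (11 - 5)*37 = 144 + 6*37 = 144 + 222 = 366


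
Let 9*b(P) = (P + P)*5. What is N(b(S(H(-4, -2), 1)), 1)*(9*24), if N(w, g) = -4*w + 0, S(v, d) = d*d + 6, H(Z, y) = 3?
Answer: -6720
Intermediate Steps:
S(v, d) = 6 + d² (S(v, d) = d² + 6 = 6 + d²)
b(P) = 10*P/9 (b(P) = ((P + P)*5)/9 = ((2*P)*5)/9 = (10*P)/9 = 10*P/9)
N(w, g) = -4*w
N(b(S(H(-4, -2), 1)), 1)*(9*24) = (-40*(6 + 1²)/9)*(9*24) = -40*(6 + 1)/9*216 = -40*7/9*216 = -4*70/9*216 = -280/9*216 = -6720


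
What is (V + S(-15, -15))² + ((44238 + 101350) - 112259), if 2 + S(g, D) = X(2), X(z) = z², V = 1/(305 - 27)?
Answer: 2576108685/77284 ≈ 33333.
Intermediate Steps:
V = 1/278 ≈ 0.0035971
S(g, D) = 2 (S(g, D) = -2 + 2² = -2 + 4 = 2)
(V + S(-15, -15))² + ((44238 + 101350) - 112259) = (1/278 + 2)² + ((44238 + 101350) - 112259) = (557/278)² + (145588 - 112259) = 310249/77284 + 33329 = 2576108685/77284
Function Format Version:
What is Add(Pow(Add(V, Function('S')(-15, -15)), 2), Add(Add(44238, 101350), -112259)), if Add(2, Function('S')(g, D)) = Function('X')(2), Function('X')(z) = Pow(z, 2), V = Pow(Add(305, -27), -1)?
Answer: Rational(2576108685, 77284) ≈ 33333.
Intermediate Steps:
V = Rational(1, 278) (V = Pow(278, -1) = Rational(1, 278) ≈ 0.0035971)
Function('S')(g, D) = 2 (Function('S')(g, D) = Add(-2, Pow(2, 2)) = Add(-2, 4) = 2)
Add(Pow(Add(V, Function('S')(-15, -15)), 2), Add(Add(44238, 101350), -112259)) = Add(Pow(Add(Rational(1, 278), 2), 2), Add(Add(44238, 101350), -112259)) = Add(Pow(Rational(557, 278), 2), Add(145588, -112259)) = Add(Rational(310249, 77284), 33329) = Rational(2576108685, 77284)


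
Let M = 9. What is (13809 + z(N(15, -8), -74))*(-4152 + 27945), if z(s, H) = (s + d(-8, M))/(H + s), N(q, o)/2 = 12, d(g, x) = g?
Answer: 8213748081/25 ≈ 3.2855e+8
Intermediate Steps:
N(q, o) = 24 (N(q, o) = 2*12 = 24)
z(s, H) = (-8 + s)/(H + s) (z(s, H) = (s - 8)/(H + s) = (-8 + s)/(H + s))
(13809 + z(N(15, -8), -74))*(-4152 + 27945) = (13809 + (-8 + 24)/(-74 + 24))*(-4152 + 27945) = (13809 + 16/(-50))*23793 = (13809 - 1/50*16)*23793 = (13809 - 8/25)*23793 = (345217/25)*23793 = 8213748081/25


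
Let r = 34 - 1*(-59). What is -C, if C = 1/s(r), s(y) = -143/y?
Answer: 93/143 ≈ 0.65035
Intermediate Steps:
r = 93 (r = 34 + 59 = 93)
C = -93/143 (C = 1/(-143/93) = -93/143 ≈ -0.65035)
-C = -1*(-93/143) = 93/143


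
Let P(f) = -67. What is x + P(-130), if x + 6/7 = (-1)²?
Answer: -468/7 ≈ -66.857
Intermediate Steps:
x = ⅐ (x = -6/7 + (-1)² = -6/7 + 1 = ⅐ ≈ 0.14286)
x + P(-130) = ⅐ - 67 = -468/7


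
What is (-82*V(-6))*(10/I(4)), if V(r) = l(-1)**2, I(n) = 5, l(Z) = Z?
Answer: -164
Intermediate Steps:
V(r) = 1 (V(r) = (-1)**2 = 1)
(-82*V(-6))*(10/I(4)) = (-82*1)*(10/5) = -82*10/5 = -82*2 = -164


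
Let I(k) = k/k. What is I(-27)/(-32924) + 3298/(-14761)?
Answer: -108598113/485991164 ≈ -0.22346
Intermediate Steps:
I(k) = 1
I(-27)/(-32924) + 3298/(-14761) = 1/(-32924) + 3298/(-14761) = 1*(-1/32924) + 3298*(-1/14761) = -1/32924 - 3298/14761 = -108598113/485991164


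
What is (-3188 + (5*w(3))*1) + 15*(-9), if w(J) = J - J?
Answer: -3323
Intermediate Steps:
w(J) = 0
(-3188 + (5*w(3))*1) + 15*(-9) = (-3188 + (5*0)*1) + 15*(-9) = (-3188 + 0*1) - 135 = (-3188 + 0) - 135 = -3188 - 135 = -3323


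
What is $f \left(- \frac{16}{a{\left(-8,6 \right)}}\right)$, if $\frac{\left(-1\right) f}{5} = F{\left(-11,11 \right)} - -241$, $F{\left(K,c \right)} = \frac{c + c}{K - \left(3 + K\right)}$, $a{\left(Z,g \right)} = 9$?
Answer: $\frac{56080}{27} \approx 2077.0$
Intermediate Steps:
$F{\left(K,c \right)} = - \frac{2 c}{3}$ ($F{\left(K,c \right)} = \frac{2 c}{-3} = 2 c \left(- \frac{1}{3}\right) = - \frac{2 c}{3}$)
$f = - \frac{3505}{3}$ ($f = - 5 \left(\left(- \frac{2}{3}\right) 11 - -241\right) = - 5 \left(- \frac{22}{3} + 241\right) = \left(-5\right) \frac{701}{3} = - \frac{3505}{3} \approx -1168.3$)
$f \left(- \frac{16}{a{\left(-8,6 \right)}}\right) = - \frac{3505 \left(- \frac{16}{9}\right)}{3} = - \frac{3505 \left(\left(-16\right) \frac{1}{9}\right)}{3} = \left(- \frac{3505}{3}\right) \left(- \frac{16}{9}\right) = \frac{56080}{27}$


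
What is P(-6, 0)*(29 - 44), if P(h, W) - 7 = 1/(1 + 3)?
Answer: -435/4 ≈ -108.75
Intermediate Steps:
P(h, W) = 29/4 (P(h, W) = 7 + 1/(1 + 3) = 7 + 1/4 = 7 + ¼ = 29/4)
P(-6, 0)*(29 - 44) = 29*(29 - 44)/4 = (29/4)*(-15) = -435/4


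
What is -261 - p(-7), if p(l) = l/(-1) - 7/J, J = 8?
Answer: -2137/8 ≈ -267.13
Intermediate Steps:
p(l) = -7/8 - l (p(l) = l/(-1) - 7/8 = l*(-1) - 7*1/8 = -l - 7/8 = -7/8 - l)
-261 - p(-7) = -261 - (-7/8 - 1*(-7)) = -261 - (-7/8 + 7) = -261 - 1*49/8 = -261 - 49/8 = -2137/8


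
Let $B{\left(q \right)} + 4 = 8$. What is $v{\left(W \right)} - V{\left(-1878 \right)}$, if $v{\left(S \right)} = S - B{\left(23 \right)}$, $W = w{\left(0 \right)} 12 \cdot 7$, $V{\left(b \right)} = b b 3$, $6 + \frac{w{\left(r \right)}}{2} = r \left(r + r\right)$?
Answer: $-10581664$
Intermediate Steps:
$B{\left(q \right)} = 4$ ($B{\left(q \right)} = -4 + 8 = 4$)
$w{\left(r \right)} = -12 + 4 r^{2}$ ($w{\left(r \right)} = -12 + 2 r \left(r + r\right) = -12 + 2 r 2 r = -12 + 2 \cdot 2 r^{2} = -12 + 4 r^{2}$)
$V{\left(b \right)} = 3 b^{2}$ ($V{\left(b \right)} = b^{2} \cdot 3 = 3 b^{2}$)
$W = -1008$ ($W = \left(-12 + 4 \cdot 0^{2}\right) 12 \cdot 7 = \left(-12 + 4 \cdot 0\right) 12 \cdot 7 = \left(-12 + 0\right) 12 \cdot 7 = \left(-12\right) 12 \cdot 7 = \left(-144\right) 7 = -1008$)
$v{\left(S \right)} = -4 + S$ ($v{\left(S \right)} = S - 4 = -4 + S$)
$v{\left(W \right)} - V{\left(-1878 \right)} = \left(-4 - 1008\right) - 3 \left(-1878\right)^{2} = -1012 - 3 \cdot 3526884 = -1012 - 10580652 = -10581664$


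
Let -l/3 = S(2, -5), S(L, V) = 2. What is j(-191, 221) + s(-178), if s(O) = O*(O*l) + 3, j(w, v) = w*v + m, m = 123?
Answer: -232189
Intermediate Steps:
j(w, v) = 123 + v*w (j(w, v) = w*v + 123 = v*w + 123 = 123 + v*w)
l = -6 (l = -3*2 = -6)
s(O) = 3 - 6*O² (s(O) = O*(O*(-6)) + 3 = O*(-6*O) + 3 = -6*O² + 3 = 3 - 6*O²)
j(-191, 221) + s(-178) = (123 + 221*(-191)) + (3 - 6*(-178)²) = (123 - 42211) + (3 - 6*31684) = -42088 + (3 - 190104) = -42088 - 190101 = -232189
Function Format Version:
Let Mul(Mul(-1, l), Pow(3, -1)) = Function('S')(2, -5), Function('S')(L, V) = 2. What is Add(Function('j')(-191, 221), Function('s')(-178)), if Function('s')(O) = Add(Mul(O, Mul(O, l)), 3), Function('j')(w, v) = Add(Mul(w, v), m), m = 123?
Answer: -232189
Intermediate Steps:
Function('j')(w, v) = Add(123, Mul(v, w)) (Function('j')(w, v) = Add(Mul(w, v), 123) = Add(Mul(v, w), 123) = Add(123, Mul(v, w)))
l = -6 (l = Mul(-3, 2) = -6)
Function('s')(O) = Add(3, Mul(-6, Pow(O, 2))) (Function('s')(O) = Add(Mul(O, Mul(O, -6)), 3) = Add(Mul(O, Mul(-6, O)), 3) = Add(Mul(-6, Pow(O, 2)), 3) = Add(3, Mul(-6, Pow(O, 2))))
Add(Function('j')(-191, 221), Function('s')(-178)) = Add(Add(123, Mul(221, -191)), Add(3, Mul(-6, Pow(-178, 2)))) = Add(Add(123, -42211), Add(3, Mul(-6, 31684))) = Add(-42088, Add(3, -190104)) = Add(-42088, -190101) = -232189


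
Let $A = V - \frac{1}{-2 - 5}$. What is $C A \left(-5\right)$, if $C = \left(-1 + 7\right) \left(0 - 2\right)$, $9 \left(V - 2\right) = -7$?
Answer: $\frac{1720}{21} \approx 81.905$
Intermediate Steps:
$V = \frac{11}{9}$ ($V = 2 + \frac{1}{9} \left(-7\right) = 2 - \frac{7}{9} = \frac{11}{9} \approx 1.2222$)
$C = -12$ ($C = 6 \left(-2\right) = -12$)
$A = \frac{86}{63}$ ($A = \frac{11}{9} - \frac{1}{-2 - 5} = \frac{11}{9} - \frac{1}{-7} = \frac{11}{9} - - \frac{1}{7} = \frac{11}{9} + \frac{1}{7} = \frac{86}{63} \approx 1.3651$)
$C A \left(-5\right) = \left(-12\right) \frac{86}{63} \left(-5\right) = \left(- \frac{344}{21}\right) \left(-5\right) = \frac{1720}{21}$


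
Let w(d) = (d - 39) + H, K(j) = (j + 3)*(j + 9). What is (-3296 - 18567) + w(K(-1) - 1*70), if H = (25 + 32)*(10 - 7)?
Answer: -21785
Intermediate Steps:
H = 171 (H = 57*3 = 171)
K(j) = (3 + j)*(9 + j)
w(d) = 132 + d (w(d) = (d - 39) + 171 = (-39 + d) + 171 = 132 + d)
(-3296 - 18567) + w(K(-1) - 1*70) = (-3296 - 18567) + (132 + ((27 + (-1)² + 12*(-1)) - 1*70)) = -21863 + (132 + ((27 + 1 - 12) - 70)) = -21863 + (132 + (16 - 70)) = -21863 + (132 - 54) = -21863 + 78 = -21785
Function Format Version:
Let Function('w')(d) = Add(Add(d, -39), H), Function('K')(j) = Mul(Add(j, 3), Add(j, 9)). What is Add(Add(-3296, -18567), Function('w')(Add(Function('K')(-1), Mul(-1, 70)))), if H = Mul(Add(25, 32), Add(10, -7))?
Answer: -21785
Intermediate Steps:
H = 171 (H = Mul(57, 3) = 171)
Function('K')(j) = Mul(Add(3, j), Add(9, j))
Function('w')(d) = Add(132, d) (Function('w')(d) = Add(Add(d, -39), 171) = Add(Add(-39, d), 171) = Add(132, d))
Add(Add(-3296, -18567), Function('w')(Add(Function('K')(-1), Mul(-1, 70)))) = Add(Add(-3296, -18567), Add(132, Add(Add(27, Pow(-1, 2), Mul(12, -1)), Mul(-1, 70)))) = Add(-21863, Add(132, Add(Add(27, 1, -12), -70))) = Add(-21863, Add(132, Add(16, -70))) = Add(-21863, Add(132, -54)) = Add(-21863, 78) = -21785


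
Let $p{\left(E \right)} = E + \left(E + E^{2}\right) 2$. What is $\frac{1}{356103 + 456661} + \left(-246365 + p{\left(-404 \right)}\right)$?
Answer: $\frac{64090505221}{812764} \approx 78855.0$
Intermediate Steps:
$p{\left(E \right)} = 2 E^{2} + 3 E$ ($p{\left(E \right)} = E + \left(2 E + 2 E^{2}\right) = 2 E^{2} + 3 E$)
$\frac{1}{356103 + 456661} + \left(-246365 + p{\left(-404 \right)}\right) = \frac{1}{356103 + 456661} - \left(246365 + 404 \left(3 + 2 \left(-404\right)\right)\right) = \frac{1}{812764} - \left(246365 + 404 \left(3 - 808\right)\right) = \frac{1}{812764} - -78855 = \frac{1}{812764} + \left(-246365 + 325220\right) = \frac{1}{812764} + 78855 = \frac{64090505221}{812764}$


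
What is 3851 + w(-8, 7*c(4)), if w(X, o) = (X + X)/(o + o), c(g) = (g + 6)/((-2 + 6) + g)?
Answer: 134753/35 ≈ 3850.1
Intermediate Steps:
c(g) = (6 + g)/(4 + g)
w(X, o) = X/o (w(X, o) = (2*X)/((2*o)) = (2*X)*(1/(2*o)) = X/o)
3851 + w(-8, 7*c(4)) = 3851 - 8*(4 + 4)/(7*(6 + 4)) = 3851 - 8/(7*(10/8)) = 3851 - 8/(7*((1/8)*10)) = 3851 - 8/(7*(5/4)) = 3851 - 8/35/4 = 3851 - 8*4/35 = 3851 - 32/35 = 134753/35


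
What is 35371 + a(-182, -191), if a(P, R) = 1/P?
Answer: 6437521/182 ≈ 35371.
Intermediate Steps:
35371 + a(-182, -191) = 35371 + 1/(-182) = 35371 - 1/182 = 6437521/182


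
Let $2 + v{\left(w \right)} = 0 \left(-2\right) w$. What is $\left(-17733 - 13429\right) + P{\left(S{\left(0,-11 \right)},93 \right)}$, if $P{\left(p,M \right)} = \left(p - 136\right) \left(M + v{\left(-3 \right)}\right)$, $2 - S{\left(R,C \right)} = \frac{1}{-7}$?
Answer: $-43343$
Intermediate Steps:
$S{\left(R,C \right)} = \frac{15}{7}$ ($S{\left(R,C \right)} = 2 - \frac{1}{-7} = 2 - - \frac{1}{7} = 2 + \frac{1}{7} = \frac{15}{7}$)
$v{\left(w \right)} = -2$ ($v{\left(w \right)} = -2 + 0 \left(-2\right) w = -2 + 0 w = -2 + 0 = -2$)
$P{\left(p,M \right)} = \left(-136 + p\right) \left(-2 + M\right)$ ($P{\left(p,M \right)} = \left(p - 136\right) \left(M - 2\right) = \left(-136 + p\right) \left(-2 + M\right)$)
$\left(-17733 - 13429\right) + P{\left(S{\left(0,-11 \right)},93 \right)} = \left(-17733 - 13429\right) + \left(272 - 12648 - \frac{30}{7} + 93 \cdot \frac{15}{7}\right) = -31162 + \left(272 - 12648 - \frac{30}{7} + \frac{1395}{7}\right) = -31162 - 12181 = -43343$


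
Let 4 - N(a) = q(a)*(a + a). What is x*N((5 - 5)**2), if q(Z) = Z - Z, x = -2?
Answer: -8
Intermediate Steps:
q(Z) = 0
N(a) = 4 (N(a) = 4 - 0*(a + a) = 4 - 0*2*a = 4 - 1*0 = 4 + 0 = 4)
x*N((5 - 5)**2) = -2*4 = -8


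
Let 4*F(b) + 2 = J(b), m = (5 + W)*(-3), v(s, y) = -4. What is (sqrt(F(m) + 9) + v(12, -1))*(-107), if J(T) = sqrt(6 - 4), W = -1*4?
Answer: 428 - 107*sqrt(34 + sqrt(2))/2 ≈ 109.62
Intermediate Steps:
W = -4
m = -3 (m = (5 - 4)*(-3) = 1*(-3) = -3)
J(T) = sqrt(2)
F(b) = -1/2 + sqrt(2)/4
(sqrt(F(m) + 9) + v(12, -1))*(-107) = (sqrt((-1/2 + sqrt(2)/4) + 9) - 4)*(-107) = (sqrt(17/2 + sqrt(2)/4) - 4)*(-107) = (-4 + sqrt(17/2 + sqrt(2)/4))*(-107) = 428 - 107*sqrt(17/2 + sqrt(2)/4)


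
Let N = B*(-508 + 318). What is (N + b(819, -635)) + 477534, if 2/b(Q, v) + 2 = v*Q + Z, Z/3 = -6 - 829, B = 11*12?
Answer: 118219895843/261286 ≈ 4.5245e+5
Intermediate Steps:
B = 132
Z = -2505 (Z = 3*(-6 - 829) = 3*(-835) = -2505)
b(Q, v) = 2/(-2507 + Q*v) (b(Q, v) = 2/(-2 + (v*Q - 2505)) = 2/(-2 + (Q*v - 2505)) = 2/(-2 + (-2505 + Q*v)) = 2/(-2507 + Q*v))
N = -25080 (N = 132*(-508 + 318) = 132*(-190) = -25080)
(N + b(819, -635)) + 477534 = (-25080 + 2/(-2507 + 819*(-635))) + 477534 = (-25080 + 2/(-2507 - 520065)) + 477534 = (-25080 + 2/(-522572)) + 477534 = (-25080 + 2*(-1/522572)) + 477534 = (-25080 - 1/261286) + 477534 = -6553052881/261286 + 477534 = 118219895843/261286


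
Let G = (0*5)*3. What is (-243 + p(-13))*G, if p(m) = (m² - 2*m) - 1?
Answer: 0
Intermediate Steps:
G = 0 (G = 0*3 = 0)
p(m) = -1 + m² - 2*m
(-243 + p(-13))*G = (-243 + (-1 + (-13)² - 2*(-13)))*0 = (-243 + (-1 + 169 + 26))*0 = (-243 + 194)*0 = -49*0 = 0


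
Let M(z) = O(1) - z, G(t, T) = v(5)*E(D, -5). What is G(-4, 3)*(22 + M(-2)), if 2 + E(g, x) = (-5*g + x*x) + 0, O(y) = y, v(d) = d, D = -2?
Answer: 4125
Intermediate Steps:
E(g, x) = -2 + x**2 - 5*g (E(g, x) = -2 + ((-5*g + x*x) + 0) = -2 + ((-5*g + x**2) + 0) = -2 + ((x**2 - 5*g) + 0) = -2 + (x**2 - 5*g) = -2 + x**2 - 5*g)
G(t, T) = 165 (G(t, T) = 5*(-2 + (-5)**2 - 5*(-2)) = 5*(-2 + 25 + 10) = 5*33 = 165)
M(z) = 1 - z
G(-4, 3)*(22 + M(-2)) = 165*(22 + (1 - 1*(-2))) = 165*(22 + (1 + 2)) = 165*(22 + 3) = 165*25 = 4125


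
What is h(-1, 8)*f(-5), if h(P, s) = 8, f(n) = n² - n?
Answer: 240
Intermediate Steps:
h(-1, 8)*f(-5) = 8*(-5*(-1 - 5)) = 8*(-5*(-6)) = 8*30 = 240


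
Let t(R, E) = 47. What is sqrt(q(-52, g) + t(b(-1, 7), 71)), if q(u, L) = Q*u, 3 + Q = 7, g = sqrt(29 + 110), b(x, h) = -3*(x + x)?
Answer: I*sqrt(161) ≈ 12.689*I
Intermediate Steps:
b(x, h) = -6*x
g = sqrt(139) ≈ 11.790
Q = 4 (Q = -3 + 7 = 4)
q(u, L) = 4*u
sqrt(q(-52, g) + t(b(-1, 7), 71)) = sqrt(4*(-52) + 47) = sqrt(-208 + 47) = sqrt(-161) = I*sqrt(161)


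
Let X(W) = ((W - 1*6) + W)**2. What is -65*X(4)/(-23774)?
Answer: 130/11887 ≈ 0.010936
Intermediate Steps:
X(W) = (-6 + 2*W)**2 (X(W) = ((W - 6) + W)**2 = ((-6 + W) + W)**2 = (-6 + 2*W)**2)
-65*X(4)/(-23774) = -260*(-3 + 4)**2/(-23774) = -260*1**2*(-1/23774) = -260*(-1/23774) = 130/11887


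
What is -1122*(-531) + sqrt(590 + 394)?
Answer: 595782 + 2*sqrt(246) ≈ 5.9581e+5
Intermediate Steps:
-1122*(-531) + sqrt(590 + 394) = 595782 + sqrt(984) = 595782 + 2*sqrt(246)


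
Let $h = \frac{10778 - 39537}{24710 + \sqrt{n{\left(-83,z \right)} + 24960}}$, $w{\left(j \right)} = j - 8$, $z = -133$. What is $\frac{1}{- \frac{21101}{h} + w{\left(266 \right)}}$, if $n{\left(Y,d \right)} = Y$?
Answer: $\frac{15208493474788}{279645366756078747} - \frac{606843659 \sqrt{24877}}{279645366756078747} \approx 5.4043 \cdot 10^{-5}$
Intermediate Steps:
$w{\left(j \right)} = -8 + j$ ($w{\left(j \right)} = j - 8 = -8 + j$)
$h = - \frac{28759}{24710 + \sqrt{24877}}$ ($h = \frac{10778 - 39537}{24710 + \sqrt{-83 + 24960}} = - \frac{28759}{24710 + \sqrt{24877}} \approx -1.1565$)
$\frac{1}{- \frac{21101}{h} + w{\left(266 \right)}} = \frac{1}{- \frac{21101}{- \frac{710634890}{610559223} + \frac{28759 \sqrt{24877}}{610559223}} + \left(-8 + 266\right)} = \frac{1}{- \frac{21101}{- \frac{710634890}{610559223} + \frac{28759 \sqrt{24877}}{610559223}} + 258} = \frac{1}{258 - \frac{21101}{- \frac{710634890}{610559223} + \frac{28759 \sqrt{24877}}{610559223}}}$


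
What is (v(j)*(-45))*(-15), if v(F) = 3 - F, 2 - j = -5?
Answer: -2700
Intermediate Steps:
j = 7 (j = 2 - 1*(-5) = 2 + 5 = 7)
(v(j)*(-45))*(-15) = ((3 - 1*7)*(-45))*(-15) = ((3 - 7)*(-45))*(-15) = -4*(-45)*(-15) = 180*(-15) = -2700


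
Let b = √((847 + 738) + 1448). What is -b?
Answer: -3*√337 ≈ -55.073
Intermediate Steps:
b = 3*√337 (b = √(1585 + 1448) = √3033 = 3*√337 ≈ 55.073)
-b = -3*√337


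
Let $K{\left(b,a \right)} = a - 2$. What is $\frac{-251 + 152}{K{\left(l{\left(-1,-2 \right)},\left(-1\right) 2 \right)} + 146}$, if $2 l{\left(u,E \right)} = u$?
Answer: $- \frac{99}{142} \approx -0.69718$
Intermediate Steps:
$l{\left(u,E \right)} = \frac{u}{2}$
$K{\left(b,a \right)} = -2 + a$
$\frac{-251 + 152}{K{\left(l{\left(-1,-2 \right)},\left(-1\right) 2 \right)} + 146} = \frac{-251 + 152}{\left(-2 - 2\right) + 146} = - \frac{99}{\left(-2 - 2\right) + 146} = - \frac{99}{-4 + 146} = - \frac{99}{142}$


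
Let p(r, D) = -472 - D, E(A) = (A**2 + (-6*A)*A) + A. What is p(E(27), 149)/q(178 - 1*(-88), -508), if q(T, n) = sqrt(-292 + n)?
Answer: 621*I*sqrt(2)/40 ≈ 21.956*I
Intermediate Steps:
E(A) = A - 5*A**2 (E(A) = (A**2 - 6*A**2) + A = -5*A**2 + A = A - 5*A**2)
p(E(27), 149)/q(178 - 1*(-88), -508) = (-472 - 1*149)/(sqrt(-292 - 508)) = (-472 - 149)/(sqrt(-800)) = -621*(-I*sqrt(2)/40) = -(-621)*I*sqrt(2)/40 = 621*I*sqrt(2)/40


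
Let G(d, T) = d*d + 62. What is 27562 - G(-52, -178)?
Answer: 24796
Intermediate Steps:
G(d, T) = 62 + d² (G(d, T) = d² + 62 = 62 + d²)
27562 - G(-52, -178) = 27562 - (62 + (-52)²) = 27562 - (62 + 2704) = 27562 - 1*2766 = 27562 - 2766 = 24796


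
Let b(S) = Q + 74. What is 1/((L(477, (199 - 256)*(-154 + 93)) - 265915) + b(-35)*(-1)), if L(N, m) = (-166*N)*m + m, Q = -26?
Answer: -1/275578300 ≈ -3.6287e-9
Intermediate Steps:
b(S) = 48 (b(S) = -26 + 74 = 48)
L(N, m) = m - 166*N*m (L(N, m) = -166*N*m + m = m - 166*N*m)
1/((L(477, (199 - 256)*(-154 + 93)) - 265915) + b(-35)*(-1)) = 1/((((199 - 256)*(-154 + 93))*(1 - 166*477) - 265915) + 48*(-1)) = 1/(((-57*(-61))*(1 - 79182) - 265915) - 48) = 1/((3477*(-79181) - 265915) - 48) = 1/((-275312337 - 265915) - 48) = 1/(-275578252 - 48) = 1/(-275578300) = -1/275578300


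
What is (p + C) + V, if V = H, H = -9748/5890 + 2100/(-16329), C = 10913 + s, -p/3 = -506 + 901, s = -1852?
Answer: 126220814578/16029635 ≈ 7874.2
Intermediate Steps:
p = -1185 (p = -3*(-506 + 901) = -3*395 = -1185)
C = 9061 (C = 10913 - 1852 = 9061)
H = -28590682/16029635 (H = -9748*1/5890 + 2100*(-1/16329) = -4874/2945 - 700/5443 = -28590682/16029635 ≈ -1.7836)
V = -28590682/16029635 ≈ -1.7836
(p + C) + V = (-1185 + 9061) - 28590682/16029635 = 7876 - 28590682/16029635 = 126220814578/16029635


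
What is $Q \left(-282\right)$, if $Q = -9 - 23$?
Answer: $9024$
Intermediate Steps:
$Q = -32$
$Q \left(-282\right) = \left(-32\right) \left(-282\right) = 9024$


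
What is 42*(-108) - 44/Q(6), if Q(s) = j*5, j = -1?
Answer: -22636/5 ≈ -4527.2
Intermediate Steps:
Q(s) = -5 (Q(s) = -1*5 = -5)
42*(-108) - 44/Q(6) = 42*(-108) - 44/(-5) = -4536 - 44*(-⅕) = -4536 + 44/5 = -22636/5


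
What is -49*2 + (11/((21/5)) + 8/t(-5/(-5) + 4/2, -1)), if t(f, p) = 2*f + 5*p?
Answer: -1835/21 ≈ -87.381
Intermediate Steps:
-49*2 + (11/((21/5)) + 8/t(-5/(-5) + 4/2, -1)) = -49*2 + (11/((21/5)) + 8/(2*(-5/(-5) + 4/2) + 5*(-1))) = -98 + (11/((21*(⅕))) + 8/(2*(-5*(-⅕) + 4*(½)) - 5)) = -98 + (11/(21/5) + 8/(2*(1 + 2) - 5)) = -98 + (11*(5/21) + 8/(2*3 - 5)) = -98 + (55/21 + 8/(6 - 5)) = -98 + (55/21 + 8/1) = -98 + (55/21 + 8*1) = -98 + (55/21 + 8) = -98 + 223/21 = -1835/21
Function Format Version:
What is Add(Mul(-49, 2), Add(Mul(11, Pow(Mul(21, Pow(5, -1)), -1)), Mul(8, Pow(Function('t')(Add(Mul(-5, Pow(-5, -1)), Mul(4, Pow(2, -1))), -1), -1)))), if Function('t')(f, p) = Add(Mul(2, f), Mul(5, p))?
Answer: Rational(-1835, 21) ≈ -87.381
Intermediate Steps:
Add(Mul(-49, 2), Add(Mul(11, Pow(Mul(21, Pow(5, -1)), -1)), Mul(8, Pow(Function('t')(Add(Mul(-5, Pow(-5, -1)), Mul(4, Pow(2, -1))), -1), -1)))) = Add(Mul(-49, 2), Add(Mul(11, Pow(Mul(21, Pow(5, -1)), -1)), Mul(8, Pow(Add(Mul(2, Add(Mul(-5, Pow(-5, -1)), Mul(4, Pow(2, -1)))), Mul(5, -1)), -1)))) = Add(-98, Add(Mul(11, Pow(Mul(21, Rational(1, 5)), -1)), Mul(8, Pow(Add(Mul(2, Add(Mul(-5, Rational(-1, 5)), Mul(4, Rational(1, 2)))), -5), -1)))) = Add(-98, Add(Mul(11, Pow(Rational(21, 5), -1)), Mul(8, Pow(Add(Mul(2, Add(1, 2)), -5), -1)))) = Add(-98, Add(Mul(11, Rational(5, 21)), Mul(8, Pow(Add(Mul(2, 3), -5), -1)))) = Add(-98, Add(Rational(55, 21), Mul(8, Pow(Add(6, -5), -1)))) = Add(-98, Add(Rational(55, 21), Mul(8, Pow(1, -1)))) = Add(-98, Add(Rational(55, 21), Mul(8, 1))) = Add(-98, Add(Rational(55, 21), 8)) = Add(-98, Rational(223, 21)) = Rational(-1835, 21)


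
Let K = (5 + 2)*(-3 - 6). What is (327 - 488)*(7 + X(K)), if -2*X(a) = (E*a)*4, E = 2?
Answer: -41699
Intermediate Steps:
K = -63 (K = 7*(-9) = -63)
X(a) = -4*a (X(a) = -2*a*4/2 = -4*a)
(327 - 488)*(7 + X(K)) = (327 - 488)*(7 - 4*(-63)) = -161*(7 + 252) = -161*259 = -41699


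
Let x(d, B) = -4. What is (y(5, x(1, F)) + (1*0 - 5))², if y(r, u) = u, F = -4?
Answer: 81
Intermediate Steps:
(y(5, x(1, F)) + (1*0 - 5))² = (-4 + (1*0 - 5))² = (-4 + (0 - 5))² = (-4 - 5)² = (-9)² = 81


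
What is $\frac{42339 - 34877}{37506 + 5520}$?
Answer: $\frac{3731}{21513} \approx 0.17343$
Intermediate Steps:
$\frac{42339 - 34877}{37506 + 5520} = \frac{7462}{43026} = 7462 \cdot \frac{1}{43026} = \frac{3731}{21513}$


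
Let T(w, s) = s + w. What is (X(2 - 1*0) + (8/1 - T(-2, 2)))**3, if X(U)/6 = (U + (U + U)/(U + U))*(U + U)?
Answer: 512000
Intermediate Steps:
X(U) = 12*U*(1 + U) (X(U) = 6*((U + (U + U)/(U + U))*(U + U)) = 6*((U + (2*U)/((2*U)))*(2*U)) = 6*((U + (2*U)*(1/(2*U)))*(2*U)) = 6*((U + 1)*(2*U)) = 6*((1 + U)*(2*U)) = 6*(2*U*(1 + U)) = 12*U*(1 + U))
(X(2 - 1*0) + (8/1 - T(-2, 2)))**3 = (12*(2 - 1*0)*(1 + (2 - 1*0)) + (8/1 - (2 - 2)))**3 = (12*(2 + 0)*(1 + (2 + 0)) + (8*1 - 1*0))**3 = (12*2*(1 + 2) + (8 + 0))**3 = (12*2*3 + 8)**3 = (72 + 8)**3 = 80**3 = 512000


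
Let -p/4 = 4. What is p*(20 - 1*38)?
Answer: 288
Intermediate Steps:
p = -16 (p = -4*4 = -16)
p*(20 - 1*38) = -16*(20 - 1*38) = -16*(20 - 38) = -16*(-18) = 288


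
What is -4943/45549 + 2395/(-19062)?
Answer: -2510041/10719198 ≈ -0.23416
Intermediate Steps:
-4943/45549 + 2395/(-19062) = -4943*1/45549 + 2395*(-1/19062) = -4943/45549 - 2395/19062 = -2510041/10719198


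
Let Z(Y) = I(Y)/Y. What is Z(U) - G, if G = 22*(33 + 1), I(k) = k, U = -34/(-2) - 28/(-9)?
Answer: -747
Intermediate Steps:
U = 181/9 (U = -34*(-½) - 28*(-⅑) = 17 + 28/9 = 181/9 ≈ 20.111)
Z(Y) = 1 (Z(Y) = Y/Y = 1)
G = 748 (G = 22*34 = 748)
Z(U) - G = 1 - 1*748 = 1 - 748 = -747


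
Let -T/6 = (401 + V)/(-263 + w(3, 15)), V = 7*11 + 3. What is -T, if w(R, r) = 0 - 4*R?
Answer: -2886/275 ≈ -10.495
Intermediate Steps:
w(R, r) = -4*R
V = 80 (V = 77 + 3 = 80)
T = 2886/275 (T = -6*(401 + 80)/(-263 - 4*3) = -2886/(-263 - 12) = -2886/(-275) = -2886*(-1)/275 = -6*(-481/275) = 2886/275 ≈ 10.495)
-T = -1*2886/275 = -2886/275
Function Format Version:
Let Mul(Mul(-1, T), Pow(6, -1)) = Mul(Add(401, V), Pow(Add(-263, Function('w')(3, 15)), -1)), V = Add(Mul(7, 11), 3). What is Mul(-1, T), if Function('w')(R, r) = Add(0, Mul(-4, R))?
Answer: Rational(-2886, 275) ≈ -10.495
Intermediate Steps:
Function('w')(R, r) = Mul(-4, R)
V = 80 (V = Add(77, 3) = 80)
T = Rational(2886, 275) (T = Mul(-6, Mul(Add(401, 80), Pow(Add(-263, Mul(-4, 3)), -1))) = Mul(-6, Mul(481, Pow(Add(-263, -12), -1))) = Mul(-6, Mul(481, Pow(-275, -1))) = Mul(-6, Mul(481, Rational(-1, 275))) = Mul(-6, Rational(-481, 275)) = Rational(2886, 275) ≈ 10.495)
Mul(-1, T) = Mul(-1, Rational(2886, 275)) = Rational(-2886, 275)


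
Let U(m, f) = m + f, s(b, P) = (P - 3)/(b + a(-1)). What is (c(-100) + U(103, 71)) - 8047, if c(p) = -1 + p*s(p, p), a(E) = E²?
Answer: -789826/99 ≈ -7978.0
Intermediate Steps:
s(b, P) = (-3 + P)/(1 + b) (s(b, P) = (P - 3)/(b + (-1)²) = (-3 + P)/(b + 1) = (-3 + P)/(1 + b))
U(m, f) = f + m
c(p) = -1 + p*(-3 + p)/(1 + p) (c(p) = -1 + p*((-3 + p)/(1 + p)) = -1 + p*(-3 + p)/(1 + p))
(c(-100) + U(103, 71)) - 8047 = ((-1 - 1*(-100) - 100*(-3 - 100))/(1 - 100) + (71 + 103)) - 8047 = ((-1 + 100 - 100*(-103))/(-99) + 174) - 8047 = (-(-1 + 100 + 10300)/99 + 174) - 8047 = (-1/99*10399 + 174) - 8047 = (-10399/99 + 174) - 8047 = 6827/99 - 8047 = -789826/99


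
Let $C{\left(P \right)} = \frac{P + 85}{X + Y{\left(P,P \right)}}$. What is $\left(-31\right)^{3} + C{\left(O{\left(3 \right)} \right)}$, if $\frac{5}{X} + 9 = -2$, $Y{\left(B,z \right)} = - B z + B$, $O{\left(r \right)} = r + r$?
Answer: $- \frac{9980986}{335} \approx -29794.0$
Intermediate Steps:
$O{\left(r \right)} = 2 r$
$Y{\left(B,z \right)} = B - B z$ ($Y{\left(B,z \right)} = - B z + B = B - B z$)
$X = - \frac{5}{11}$ ($X = \frac{5}{-9 - 2} = \frac{5}{-11} = 5 \left(- \frac{1}{11}\right) = - \frac{5}{11} \approx -0.45455$)
$C{\left(P \right)} = \frac{85 + P}{- \frac{5}{11} + P \left(1 - P\right)}$ ($C{\left(P \right)} = \frac{P + 85}{- \frac{5}{11} + P \left(1 - P\right)} = \frac{85 + P}{- \frac{5}{11} + P \left(1 - P\right)}$)
$\left(-31\right)^{3} + C{\left(O{\left(3 \right)} \right)} = \left(-31\right)^{3} + \frac{11 \left(-85 - 2 \cdot 3\right)}{5 + 11 \cdot 2 \cdot 3 \left(-1 + 2 \cdot 3\right)} = -29791 + \frac{11 \left(-85 - 6\right)}{5 + 11 \cdot 6 \left(-1 + 6\right)} = -29791 + \frac{11 \left(-85 - 6\right)}{5 + 11 \cdot 6 \cdot 5} = -29791 + 11 \frac{1}{5 + 330} \left(-91\right) = -29791 + 11 \cdot \frac{1}{335} \left(-91\right) = -29791 - \frac{1001}{335} = - \frac{9980986}{335}$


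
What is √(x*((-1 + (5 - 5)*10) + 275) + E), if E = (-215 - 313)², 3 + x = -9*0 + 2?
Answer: √278510 ≈ 527.74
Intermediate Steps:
x = -1 (x = -3 + (-9*0 + 2) = -3 + (0 + 2) = -3 + 2 = -1)
E = 278784 (E = (-528)² = 278784)
√(x*((-1 + (5 - 5)*10) + 275) + E) = √(-((-1 + (5 - 5)*10) + 275) + 278784) = √(-((-1 + 0*10) + 275) + 278784) = √(-((-1 + 0) + 275) + 278784) = √(-(-1 + 275) + 278784) = √(-1*274 + 278784) = √(-274 + 278784) = √278510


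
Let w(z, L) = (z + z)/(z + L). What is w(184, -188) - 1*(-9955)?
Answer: 9863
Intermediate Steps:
w(z, L) = 2*z/(L + z) (w(z, L) = (2*z)/(L + z) = 2*z/(L + z))
w(184, -188) - 1*(-9955) = 2*184/(-188 + 184) - 1*(-9955) = 2*184/(-4) + 9955 = 2*184*(-¼) + 9955 = -92 + 9955 = 9863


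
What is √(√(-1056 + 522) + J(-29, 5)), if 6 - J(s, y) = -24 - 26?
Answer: √(56 + I*√534) ≈ 7.6348 + 1.5134*I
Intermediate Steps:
J(s, y) = 56 (J(s, y) = 6 - (-24 - 26) = 6 - 1*(-50) = 6 + 50 = 56)
√(√(-1056 + 522) + J(-29, 5)) = √(√(-1056 + 522) + 56) = √(√(-534) + 56) = √(I*√534 + 56) = √(56 + I*√534)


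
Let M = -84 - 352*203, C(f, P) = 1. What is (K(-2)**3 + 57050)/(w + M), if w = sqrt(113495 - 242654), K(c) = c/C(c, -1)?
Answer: -4080784680/5118100759 - 171126*I*sqrt(14351)/5118100759 ≈ -0.79732 - 0.0040054*I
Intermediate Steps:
K(c) = c (K(c) = c/1 = c*1 = c)
M = -71540 (M = -84 - 71456 = -71540)
w = 3*I*sqrt(14351) (w = sqrt(-129159) = 3*I*sqrt(14351) ≈ 359.39*I)
(K(-2)**3 + 57050)/(w + M) = ((-2)**3 + 57050)/(3*I*sqrt(14351) - 71540) = (-8 + 57050)/(-71540 + 3*I*sqrt(14351)) = 57042/(-71540 + 3*I*sqrt(14351))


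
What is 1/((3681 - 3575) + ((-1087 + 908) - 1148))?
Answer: -1/1221 ≈ -0.00081900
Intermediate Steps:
1/((3681 - 3575) + ((-1087 + 908) - 1148)) = 1/(106 + (-179 - 1148)) = 1/(106 - 1327) = 1/(-1221) = -1/1221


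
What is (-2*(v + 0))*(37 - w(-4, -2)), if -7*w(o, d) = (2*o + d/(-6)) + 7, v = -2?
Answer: 3100/21 ≈ 147.62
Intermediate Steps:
w(o, d) = -1 - 2*o/7 + d/42 (w(o, d) = -((2*o + d/(-6)) + 7)/7 = -((2*o - d/6) + 7)/7 = -(7 + 2*o - d/6)/7 = -1 - 2*o/7 + d/42)
(-2*(v + 0))*(37 - w(-4, -2)) = (-2*(-2 + 0))*(37 - (-1 - 2/7*(-4) + (1/42)*(-2))) = (-2*(-2))*(37 - (-1 + 8/7 - 1/21)) = 4*(37 - 1*2/21) = 4*(37 - 2/21) = 4*(775/21) = 3100/21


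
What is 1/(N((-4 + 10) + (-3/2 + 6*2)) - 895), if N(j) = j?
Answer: -2/1757 ≈ -0.0011383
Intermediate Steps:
1/(N((-4 + 10) + (-3/2 + 6*2)) - 895) = 1/(((-4 + 10) + (-3/2 + 6*2)) - 895) = 1/((6 + (-3*½ + 12)) - 895) = 1/((6 + (-3/2 + 12)) - 895) = 1/((6 + 21/2) - 895) = 1/(33/2 - 895) = 1/(-1757/2) = -2/1757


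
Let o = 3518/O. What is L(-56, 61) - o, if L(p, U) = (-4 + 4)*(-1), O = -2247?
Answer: 3518/2247 ≈ 1.5656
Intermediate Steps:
L(p, U) = 0 (L(p, U) = 0*(-1) = 0)
o = -3518/2247 (o = 3518/(-2247) = 3518*(-1/2247) = -3518/2247 ≈ -1.5656)
L(-56, 61) - o = 0 - 1*(-3518/2247) = 0 + 3518/2247 = 3518/2247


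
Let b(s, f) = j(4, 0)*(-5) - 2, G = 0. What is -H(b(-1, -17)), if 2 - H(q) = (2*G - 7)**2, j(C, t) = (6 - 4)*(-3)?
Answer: 47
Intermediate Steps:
j(C, t) = -6 (j(C, t) = 2*(-3) = -6)
b(s, f) = 28 (b(s, f) = -6*(-5) - 2 = 30 - 2 = 28)
H(q) = -47 (H(q) = 2 - (2*0 - 7)**2 = 2 - (0 - 7)**2 = 2 - 1*(-7)**2 = 2 - 1*49 = 2 - 49 = -47)
-H(b(-1, -17)) = -1*(-47) = 47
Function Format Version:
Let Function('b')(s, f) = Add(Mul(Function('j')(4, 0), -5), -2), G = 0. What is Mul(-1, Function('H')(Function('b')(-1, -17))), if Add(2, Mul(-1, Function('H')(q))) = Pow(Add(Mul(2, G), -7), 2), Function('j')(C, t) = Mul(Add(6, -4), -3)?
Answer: 47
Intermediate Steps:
Function('j')(C, t) = -6 (Function('j')(C, t) = Mul(2, -3) = -6)
Function('b')(s, f) = 28 (Function('b')(s, f) = Add(Mul(-6, -5), -2) = Add(30, -2) = 28)
Function('H')(q) = -47 (Function('H')(q) = Add(2, Mul(-1, Pow(Add(Mul(2, 0), -7), 2))) = Add(2, Mul(-1, Pow(Add(0, -7), 2))) = Add(2, Mul(-1, Pow(-7, 2))) = Add(2, Mul(-1, 49)) = Add(2, -49) = -47)
Mul(-1, Function('H')(Function('b')(-1, -17))) = Mul(-1, -47) = 47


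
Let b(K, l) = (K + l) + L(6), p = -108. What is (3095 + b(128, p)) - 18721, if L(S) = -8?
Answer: -15614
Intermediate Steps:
b(K, l) = -8 + K + l (b(K, l) = (K + l) - 8 = -8 + K + l)
(3095 + b(128, p)) - 18721 = (3095 + (-8 + 128 - 108)) - 18721 = (3095 + 12) - 18721 = 3107 - 18721 = -15614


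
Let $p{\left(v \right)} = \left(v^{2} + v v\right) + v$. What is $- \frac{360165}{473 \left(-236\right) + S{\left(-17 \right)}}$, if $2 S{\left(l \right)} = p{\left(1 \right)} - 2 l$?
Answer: $\frac{720330}{223219} \approx 3.227$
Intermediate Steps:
$p{\left(v \right)} = v + 2 v^{2}$ ($p{\left(v \right)} = \left(v^{2} + v^{2}\right) + v = 2 v^{2} + v = v + 2 v^{2}$)
$S{\left(l \right)} = \frac{3}{2} - l$ ($S{\left(l \right)} = \frac{1 \left(1 + 2 \cdot 1\right) - 2 l}{2} = \frac{1 \left(1 + 2\right) - 2 l}{2} = \frac{1 \cdot 3 - 2 l}{2} = \frac{3 - 2 l}{2} = \frac{3}{2} - l$)
$- \frac{360165}{473 \left(-236\right) + S{\left(-17 \right)}} = - \frac{360165}{473 \left(-236\right) + \left(\frac{3}{2} - -17\right)} = - \frac{360165}{-111628 + \left(\frac{3}{2} + 17\right)} = - \frac{360165}{-111628 + \frac{37}{2}} = - \frac{360165}{- \frac{223219}{2}} = \left(-360165\right) \left(- \frac{2}{223219}\right) = \frac{720330}{223219}$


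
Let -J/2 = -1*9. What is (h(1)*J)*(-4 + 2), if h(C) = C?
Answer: -36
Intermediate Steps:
J = 18 (J = -(-2)*9 = -2*(-9) = 18)
(h(1)*J)*(-4 + 2) = (1*18)*(-4 + 2) = 18*(-2) = -36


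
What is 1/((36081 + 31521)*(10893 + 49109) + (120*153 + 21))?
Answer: 1/4056273585 ≈ 2.4653e-10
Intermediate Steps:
1/((36081 + 31521)*(10893 + 49109) + (120*153 + 21)) = 1/(67602*60002 + (18360 + 21)) = 1/(4056255204 + 18381) = 1/4056273585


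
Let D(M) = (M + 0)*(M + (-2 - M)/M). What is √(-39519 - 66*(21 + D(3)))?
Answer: I*√41169 ≈ 202.9*I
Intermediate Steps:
D(M) = M*(M + (-2 - M)/M)
√(-39519 - 66*(21 + D(3))) = √(-39519 - 66*(21 + (-2 + 3² - 1*3))) = √(-39519 - 66*(21 + (-2 + 9 - 3))) = √(-39519 - 66*(21 + 4)) = √(-39519 - 66*25) = √(-39519 - 1650) = √(-41169) = I*√41169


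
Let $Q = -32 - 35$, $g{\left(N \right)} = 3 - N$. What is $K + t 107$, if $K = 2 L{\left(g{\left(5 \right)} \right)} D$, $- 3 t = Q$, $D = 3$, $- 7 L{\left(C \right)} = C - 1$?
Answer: $\frac{50237}{21} \approx 2392.2$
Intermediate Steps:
$L{\left(C \right)} = \frac{1}{7} - \frac{C}{7}$ ($L{\left(C \right)} = - \frac{C - 1}{7} = - \frac{-1 + C}{7} = \frac{1}{7} - \frac{C}{7}$)
$Q = -67$
$t = \frac{67}{3}$ ($t = \left(- \frac{1}{3}\right) \left(-67\right) = \frac{67}{3} \approx 22.333$)
$K = \frac{18}{7}$ ($K = 2 \left(\frac{1}{7} - \frac{3 - 5}{7}\right) 3 = 2 \left(\frac{1}{7} - - \frac{2}{7}\right) 3 = 2 \left(\frac{1}{7} + \frac{2}{7}\right) 3 = 2 \cdot \frac{3}{7} \cdot 3 = \frac{6}{7} \cdot 3 = \frac{18}{7} \approx 2.5714$)
$K + t 107 = \frac{18}{7} + \frac{67}{3} \cdot 107 = \frac{18}{7} + \frac{7169}{3} = \frac{50237}{21}$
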